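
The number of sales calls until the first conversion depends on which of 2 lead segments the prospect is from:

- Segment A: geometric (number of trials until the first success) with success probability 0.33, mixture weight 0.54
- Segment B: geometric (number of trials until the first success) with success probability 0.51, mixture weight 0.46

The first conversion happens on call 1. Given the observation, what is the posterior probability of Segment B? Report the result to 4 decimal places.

0.5683

Posterior ∝ prior × likelihood, so P(k | x) ∝ w_k f_k(x); normalise over all components.
Component likelihoods at x = 1:
  p_A = 0.33
  p_B = 0.51
Prior × likelihood for each component:
  w_A·p_A = 0.54 × 0.33 = 0.1782
  w_B·p_B = 0.46 × 0.51 = 0.2346
Sum: 0.1782 + 0.2346 = 0.4128
P(Segment B | data) = 0.2346 / 0.4128 ≈ 0.5683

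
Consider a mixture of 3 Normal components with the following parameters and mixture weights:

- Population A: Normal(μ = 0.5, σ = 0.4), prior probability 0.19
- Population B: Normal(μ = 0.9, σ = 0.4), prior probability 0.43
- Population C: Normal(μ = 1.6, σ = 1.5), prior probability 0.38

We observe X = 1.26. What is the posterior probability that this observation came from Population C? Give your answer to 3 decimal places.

The responsibility of component k is P(Z=k) f_k(x) divided by Σ_j P(Z=j) f_j(x).
Normal densities:
  p_A = 0.16404
  p_B = 0.665213
  p_C = 0.259216
Unnormalised posteriors:
  P(Z=A)·p_A = 0.19 × 0.16404 = 0.0311675
  P(Z=B)·p_B = 0.43 × 0.665213 = 0.286042
  P(Z=C)·p_C = 0.38 × 0.259216 = 0.0985022
Sum: 0.0311675 + 0.286042 + 0.0985022 = 0.415711
P(Population C | 1.26) ≈ 0.237

0.237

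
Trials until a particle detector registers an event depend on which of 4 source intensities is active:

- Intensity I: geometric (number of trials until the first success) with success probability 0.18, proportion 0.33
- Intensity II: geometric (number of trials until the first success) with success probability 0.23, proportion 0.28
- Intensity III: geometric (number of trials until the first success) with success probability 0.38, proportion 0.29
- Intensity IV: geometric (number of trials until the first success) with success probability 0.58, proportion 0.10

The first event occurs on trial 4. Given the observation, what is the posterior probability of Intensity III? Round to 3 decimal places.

The responsibility of component k is π_k f_k(x) divided by Σ_j π_j f_j(x).
Evaluate each component's likelihood at the observed value:
  f_I = 0.18·(1−0.18)^3 = 0.18·0.551368 = 0.0992462
  f_II = 0.23·(1−0.23)^3 = 0.23·0.456533 = 0.105003
  f_III = 0.38·(1−0.38)^3 = 0.38·0.238328 = 0.0905646
  f_IV = 0.58·(1−0.58)^3 = 0.58·0.074088 = 0.042971
Prior × likelihood for each component:
  π_I·f_I = 0.33 × 0.0992462 = 0.0327513
  π_II·f_II = 0.28 × 0.105003 = 0.0294007
  π_III·f_III = 0.29 × 0.0905646 = 0.0262637
  π_IV·f_IV = 0.10 × 0.042971 = 0.0042971
Sum: 0.0327513 + 0.0294007 + 0.0262637 + 0.0042971 = 0.0927128
Responsibility of Intensity III: 0.0262637 / 0.0927128 ≈ 0.283

0.283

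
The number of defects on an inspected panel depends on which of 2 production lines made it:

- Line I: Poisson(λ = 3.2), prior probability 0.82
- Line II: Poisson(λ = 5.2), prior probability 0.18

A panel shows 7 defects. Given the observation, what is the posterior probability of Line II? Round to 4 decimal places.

By Bayes' theorem, P(k | x) = P(Z=k) f_k(x) / Σ_j P(Z=j) f_j(x).
Component likelihoods at x = 7 defects:
  p_I = 0.0277893
  p_II = 0.112528
Prior × likelihood for each component:
  P(Z=I)·p_I = 0.82 × 0.0277893 = 0.0227872
  P(Z=II)·p_II = 0.18 × 0.112528 = 0.0202551
Evidence: 0.0227872 + 0.0202551 = 0.0430423
P(Line II | x) ≈ 0.4706

0.4706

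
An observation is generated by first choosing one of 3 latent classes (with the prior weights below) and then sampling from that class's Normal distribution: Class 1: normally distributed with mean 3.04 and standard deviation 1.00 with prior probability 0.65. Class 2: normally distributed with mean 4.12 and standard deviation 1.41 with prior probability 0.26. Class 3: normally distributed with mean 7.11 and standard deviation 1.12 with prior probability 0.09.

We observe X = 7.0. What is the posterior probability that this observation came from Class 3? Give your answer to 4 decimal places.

Apply Bayes' rule: the posterior for each component is proportional to its prior times its likelihood at x.
Normal densities:
  f_1 = (1/(1.00·√(2π)))·exp(−(7.0−3.04)²/(2·1.00²)) = 0.398942·exp(-7.84080) = 0.000156926
  f_2 = (1/(1.41·√(2π)))·exp(−(7.0−4.12)²/(2·1.41²)) = 0.282938·exp(-2.08601) = 0.0351356
  f_3 = (1/(1.12·√(2π)))·exp(−(7.0−7.11)²/(2·1.12²)) = 0.356198·exp(-0.00482) = 0.354485
Unnormalised posteriors:
  P(Z=1)·f_1 = 0.65 × 0.000156926 = 0.000102002
  P(Z=2)·f_2 = 0.26 × 0.0351356 = 0.00913526
  P(Z=3)·f_3 = 0.09 × 0.354485 = 0.0319036
Sum: 0.000102002 + 0.00913526 + 0.0319036 = 0.0411409
So the posterior for Class 3 is 0.0319036 / 0.0411409 ≈ 0.7755.

0.7755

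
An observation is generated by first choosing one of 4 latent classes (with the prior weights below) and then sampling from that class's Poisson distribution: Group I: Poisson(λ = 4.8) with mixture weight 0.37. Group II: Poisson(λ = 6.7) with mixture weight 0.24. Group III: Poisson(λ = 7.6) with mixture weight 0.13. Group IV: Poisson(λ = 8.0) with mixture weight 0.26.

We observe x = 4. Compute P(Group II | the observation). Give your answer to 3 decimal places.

0.214

Posterior ∝ prior × likelihood, so P(k | x) ∝ P(Z=k) f_k(x); normalise over all components.
Evaluate each component's likelihood at the observed value:
  f_I = e^(−4.8)·4.8^4/4! = 0.182029
  f_II = e^(−6.7)·6.7^4/4! = 0.103351
  f_III = e^(−7.6)·7.6^4/4! = 0.0695673
  f_IV = e^(−8.0)·8.0^4/4! = 0.0572523
Prior × likelihood for each component:
  P(Z=I)·f_I = 0.37 × 0.182029 = 0.0673507
  P(Z=II)·f_II = 0.24 × 0.103351 = 0.0248043
  P(Z=III)·f_III = 0.13 × 0.0695673 = 0.00904375
  P(Z=IV)·f_IV = 0.26 × 0.0572523 = 0.0148856
Marginal: 0.0673507 + 0.0248043 + 0.00904375 + 0.0148856 = 0.116084
P(Group II | 4) ≈ 0.214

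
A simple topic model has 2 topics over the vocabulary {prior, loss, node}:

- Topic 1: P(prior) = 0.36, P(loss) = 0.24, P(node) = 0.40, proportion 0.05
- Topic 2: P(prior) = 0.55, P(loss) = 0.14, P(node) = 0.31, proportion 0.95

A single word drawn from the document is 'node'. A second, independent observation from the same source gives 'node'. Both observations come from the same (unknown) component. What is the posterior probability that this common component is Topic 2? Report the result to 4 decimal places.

The responsibility of component k is π_k f_k(x) divided by Σ_j π_j f_j(x).
Since both observations come from the same component, the likelihood for component k is f_k(x₁)·f_k(x₂).
  L_1 = [P(node | comp) = 0.40] × [0.4] = 0.16
  L_2 = [P(node | comp) = 0.31] × [0.31] = 0.0961
Prior × likelihood for each component:
  π_1·L_1 = 0.05 × 0.16 = 0.008
  π_2·L_2 = 0.95 × 0.0961 = 0.091295
Denominator: 0.008 + 0.091295 = 0.099295
Responsibility of Topic 2: 0.091295 / 0.099295 ≈ 0.9194

0.9194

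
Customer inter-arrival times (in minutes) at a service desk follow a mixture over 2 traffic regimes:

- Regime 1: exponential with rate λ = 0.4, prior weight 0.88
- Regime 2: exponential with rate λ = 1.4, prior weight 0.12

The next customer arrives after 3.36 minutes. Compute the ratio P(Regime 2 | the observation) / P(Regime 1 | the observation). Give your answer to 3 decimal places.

0.017

The posterior odds equal the prior odds times the likelihood ratio: (P(Z=i)/P(Z=j))·(f_i(x)/f_j(x)).
Component likelihoods at x = 3.36 minutes:
  f_1 = 0.10432
  f_2 = 0.0126826
Odds = (0.12/0.88) × (0.0126826/0.10432) = 0.136364 × 0.121573 ≈ 0.017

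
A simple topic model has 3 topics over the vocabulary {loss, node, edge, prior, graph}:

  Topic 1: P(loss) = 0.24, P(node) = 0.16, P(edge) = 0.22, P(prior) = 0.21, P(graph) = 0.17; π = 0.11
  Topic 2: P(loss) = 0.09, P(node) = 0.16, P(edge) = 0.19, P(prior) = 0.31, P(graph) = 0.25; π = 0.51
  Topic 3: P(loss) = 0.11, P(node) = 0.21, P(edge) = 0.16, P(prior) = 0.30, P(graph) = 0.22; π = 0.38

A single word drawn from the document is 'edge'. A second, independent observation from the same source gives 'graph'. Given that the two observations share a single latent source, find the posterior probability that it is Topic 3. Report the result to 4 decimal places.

P(component k | x) = P(Z=k)·f_k(x) / marginal(x), where marginal(x) = Σ_j P(Z=j)·f_j(x).
Since both observations come from the same component, the likelihood for component k is f_k(x₁)·f_k(x₂).
  L_1 = [P(edge | comp) = 0.22] × [0.17] = 0.0374
  L_2 = [P(edge | comp) = 0.19] × [0.25] = 0.0475
  L_3 = [P(edge | comp) = 0.16] × [0.22] = 0.0352
Prior × likelihood for each component:
  P(Z=1)·L_1 = 0.11 × 0.0374 = 0.004114
  P(Z=2)·L_2 = 0.51 × 0.0475 = 0.024225
  P(Z=3)·L_3 = 0.38 × 0.0352 = 0.013376
Normaliser: 0.004114 + 0.024225 + 0.013376 = 0.041715
So the posterior for Topic 3 is 0.013376 / 0.041715 ≈ 0.3207.

0.3207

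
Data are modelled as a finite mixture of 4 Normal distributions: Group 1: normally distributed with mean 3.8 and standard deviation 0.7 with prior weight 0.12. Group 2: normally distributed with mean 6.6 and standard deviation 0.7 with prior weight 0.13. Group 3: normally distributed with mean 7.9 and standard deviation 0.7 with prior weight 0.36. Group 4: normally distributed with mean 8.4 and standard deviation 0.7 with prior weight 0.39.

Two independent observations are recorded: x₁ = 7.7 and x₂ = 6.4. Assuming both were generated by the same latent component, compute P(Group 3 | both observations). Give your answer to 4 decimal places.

P(component k | x) = P(Z=k)·f_k(x) / marginal(x), where marginal(x) = Σ_j P(Z=j)·f_j(x).
Since both observations come from the same component, the likelihood for component k is f_k(x₁)·f_k(x₂).
  L_1 = [(1/(0.7·√(2π)))·exp(−(7.7−3.8)²/(2·0.7²)) = 0.569918·exp(-15.52041) = 1.03606e-07] × [0.000575528] = 5.96281e-11
  L_2 = [(1/(0.7·√(2π)))·exp(−(7.7−6.6)²/(2·0.7²)) = 0.569918·exp(-1.23469) = 0.165803] × [0.547124] = 0.0907146
  L_3 = [(1/(0.7·√(2π)))·exp(−(7.7−7.9)²/(2·0.7²)) = 0.569918·exp(-0.04082) = 0.547124] × [0.057373] = 0.0313901
  L_4 = [(1/(0.7·√(2π)))·exp(−(7.7−8.4)²/(2·0.7²)) = 0.569918·exp(-0.50000) = 0.345672] × [0.00962014] = 0.00332542
Unnormalised posteriors:
  P(Z=1)·L_1 = 0.12 × 5.96281e-11 = 7.15537e-12
  P(Z=2)·L_2 = 0.13 × 0.0907146 = 0.0117929
  P(Z=3)·L_3 = 0.36 × 0.0313901 = 0.0113004
  P(Z=4)·L_4 = 0.39 × 0.00332542 = 0.00129691
Normaliser: 7.15537e-12 + 0.0117929 + 0.0113004 + 0.00129691 = 0.0243903
Responsibility of Group 3: 0.0113004 / 0.0243903 ≈ 0.4633

0.4633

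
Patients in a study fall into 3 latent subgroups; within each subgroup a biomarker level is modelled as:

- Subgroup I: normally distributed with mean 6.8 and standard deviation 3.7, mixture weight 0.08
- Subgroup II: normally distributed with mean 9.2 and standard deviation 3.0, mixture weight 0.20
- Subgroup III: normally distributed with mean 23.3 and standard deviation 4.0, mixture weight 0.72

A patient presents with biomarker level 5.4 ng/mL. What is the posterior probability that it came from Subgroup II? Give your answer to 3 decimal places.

0.597

P(component k | x) = π_k·f_k(x) / marginal(x), where marginal(x) = Σ_j π_j·f_j(x).
Component likelihoods at x = 5.4 ng/mL:
  p_I = 0.100374
  p_II = 0.0596195
  p_III = 4.47034e-06
Prior × likelihood for each component:
  π_I·p_I = 0.08 × 0.100374 = 0.00802988
  π_II·p_II = 0.20 × 0.0596195 = 0.0119239
  π_III·p_III = 0.72 × 4.47034e-06 = 3.21865e-06
Denominator: 0.00802988 + 0.0119239 + 3.21865e-06 = 0.019957
Responsibility of Subgroup II: 0.0119239 / 0.019957 ≈ 0.597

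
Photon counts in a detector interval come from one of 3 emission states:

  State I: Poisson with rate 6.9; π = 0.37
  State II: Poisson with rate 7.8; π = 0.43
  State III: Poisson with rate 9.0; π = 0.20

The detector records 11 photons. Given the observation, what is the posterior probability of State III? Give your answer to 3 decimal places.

P(component k | x) = π_k·f_k(x) / marginal(x), where marginal(x) = Σ_j π_j·f_j(x).
Poisson probabilities:
  f_I = 0.042614
  f_II = 0.0667403
  f_III = 0.0970201
Unnormalised posteriors:
  π_I·f_I = 0.37 × 0.042614 = 0.0157672
  π_II·f_II = 0.43 × 0.0667403 = 0.0286983
  π_III·f_III = 0.20 × 0.0970201 = 0.019404
Sum: 0.0157672 + 0.0286983 + 0.019404 = 0.0638695
P(State III | 11 photons) ≈ 0.304

0.304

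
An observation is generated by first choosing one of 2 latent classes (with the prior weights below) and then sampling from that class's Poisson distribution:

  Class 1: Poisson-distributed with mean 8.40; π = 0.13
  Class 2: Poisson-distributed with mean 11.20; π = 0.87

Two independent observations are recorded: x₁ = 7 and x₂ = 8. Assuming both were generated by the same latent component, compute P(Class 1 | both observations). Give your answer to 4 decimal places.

The responsibility of component k is w_k f_k(x) divided by Σ_j w_j f_j(x).
Since both observations come from the same component, the likelihood for component k is f_k(x₁)·f_k(x₂).
  p_1 = [e^(−8.40)·8.40^7/7! = 0.131659] × [0.138242] = 0.0182008
  p_2 = [e^(−11.20)·11.20^7/7! = 0.0599788] × [0.0839703] = 0.00503643
Unnormalised posteriors:
  w_1·p_1 = 0.13 × 0.0182008 = 0.00236611
  w_2·p_2 = 0.87 × 0.00503643 = 0.00438169
Marginal: 0.00236611 + 0.00438169 = 0.0067478
Responsibility of Class 1: 0.00236611 / 0.0067478 ≈ 0.3506

0.3506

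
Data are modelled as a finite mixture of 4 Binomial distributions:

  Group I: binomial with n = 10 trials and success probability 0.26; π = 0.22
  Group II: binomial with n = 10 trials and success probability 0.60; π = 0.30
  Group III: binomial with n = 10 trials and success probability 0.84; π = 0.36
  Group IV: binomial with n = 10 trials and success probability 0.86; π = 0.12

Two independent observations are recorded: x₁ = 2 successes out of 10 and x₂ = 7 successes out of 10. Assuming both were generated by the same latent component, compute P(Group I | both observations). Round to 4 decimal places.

0.2553

Posterior ∝ prior × likelihood, so P(k | x) ∝ P(Z=k) f_k(x); normalise over all components.
Since both observations come from the same component, the likelihood for component k is f_k(x₁)·f_k(x₂).
  f_I = [0.273535] × [0.00390562] = 0.00106832
  f_II = [0.0106168] × [0.214991] = 0.00228252
  f_III = [1.36374e-05] × [0.145043] = 1.978e-06
  f_IV = [4.91172e-06] × [0.114566] = 5.62715e-07
Prior × likelihood for each component:
  P(Z=I)·f_I = 0.22 × 0.00106832 = 0.000235031
  P(Z=II)·f_II = 0.30 × 0.00228252 = 0.000684757
  P(Z=III)·f_III = 0.36 × 1.978e-06 = 7.12081e-07
  P(Z=IV)·f_IV = 0.12 × 5.62715e-07 = 6.75258e-08
Evidence: 0.000235031 + 0.000684757 + 7.12081e-07 + 6.75258e-08 = 0.000920567
P(Group I | x₁, x₂) ≈ 0.2553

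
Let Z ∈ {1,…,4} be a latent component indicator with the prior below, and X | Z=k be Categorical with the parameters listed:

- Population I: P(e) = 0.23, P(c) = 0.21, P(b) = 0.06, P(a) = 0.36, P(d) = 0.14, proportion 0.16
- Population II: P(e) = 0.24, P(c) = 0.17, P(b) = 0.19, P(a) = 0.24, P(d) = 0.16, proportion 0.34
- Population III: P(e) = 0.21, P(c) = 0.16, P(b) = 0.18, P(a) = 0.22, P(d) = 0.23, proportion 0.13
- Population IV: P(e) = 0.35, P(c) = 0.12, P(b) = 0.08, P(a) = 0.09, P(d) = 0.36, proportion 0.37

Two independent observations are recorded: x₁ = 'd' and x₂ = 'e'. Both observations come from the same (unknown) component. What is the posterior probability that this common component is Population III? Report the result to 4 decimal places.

0.0883

The responsibility of component k is π_k f_k(x) divided by Σ_j π_j f_j(x).
Since both observations come from the same component, the likelihood for component k is f_k(x₁)·f_k(x₂).
  p_I = [0.14] × [0.23] = 0.0322
  p_II = [0.16] × [0.24] = 0.0384
  p_III = [0.23] × [0.21] = 0.0483
  p_IV = [0.36] × [0.35] = 0.126
Unnormalised posteriors:
  π_I·p_I = 0.16 × 0.0322 = 0.005152
  π_II·p_II = 0.34 × 0.0384 = 0.013056
  π_III·p_III = 0.13 × 0.0483 = 0.006279
  π_IV·p_IV = 0.37 × 0.126 = 0.04662
Evidence: 0.005152 + 0.013056 + 0.006279 + 0.04662 = 0.071107
So the posterior for Population III is 0.006279 / 0.071107 ≈ 0.0883.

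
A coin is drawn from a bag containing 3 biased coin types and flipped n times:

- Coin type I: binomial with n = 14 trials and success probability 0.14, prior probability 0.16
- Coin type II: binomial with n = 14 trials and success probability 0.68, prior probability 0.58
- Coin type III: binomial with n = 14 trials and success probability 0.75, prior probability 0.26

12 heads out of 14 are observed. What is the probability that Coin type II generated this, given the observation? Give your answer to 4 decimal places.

The responsibility of component k is P(Z=k) f_k(x) divided by Σ_j P(Z=j) f_j(x).
Evaluate each component's likelihood at the observed value:
  p_I = 3.8157e-09
  p_II = 0.0910853
  p_III = 0.180159
Multiply by the mixture weights:
  P(Z=I)·p_I = 0.16 × 3.8157e-09 = 6.10513e-10
  P(Z=II)·p_II = 0.58 × 0.0910853 = 0.0528295
  P(Z=III)·p_III = 0.26 × 0.180159 = 0.0468414
Marginal: 6.10513e-10 + 0.0528295 + 0.0468414 = 0.0996709
P(Coin type II | the observation) ≈ 0.5300

0.5300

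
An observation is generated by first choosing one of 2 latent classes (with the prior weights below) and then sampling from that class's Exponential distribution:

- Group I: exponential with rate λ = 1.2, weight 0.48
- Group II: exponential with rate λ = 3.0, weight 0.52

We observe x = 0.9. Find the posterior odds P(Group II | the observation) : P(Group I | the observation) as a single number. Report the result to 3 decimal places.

0.536

Only the two components matter; the odds are (π_i f_i(x)) / (π_j f_j(x)).
Component likelihoods at x = 0.9:
  f_I = 1.2·e^(−1.2·0.9) = 1.2·e^(−1.0800) = 0.407515
  f_II = 3.0·e^(−3.0·0.9) = 3.0·e^(−2.7000) = 0.201617
Posterior odds = (π_II·f_II) / (π_I·f_I) = (0.52·0.201617) / (0.48·0.407515) = 0.104841 / 0.195607 ≈ 0.536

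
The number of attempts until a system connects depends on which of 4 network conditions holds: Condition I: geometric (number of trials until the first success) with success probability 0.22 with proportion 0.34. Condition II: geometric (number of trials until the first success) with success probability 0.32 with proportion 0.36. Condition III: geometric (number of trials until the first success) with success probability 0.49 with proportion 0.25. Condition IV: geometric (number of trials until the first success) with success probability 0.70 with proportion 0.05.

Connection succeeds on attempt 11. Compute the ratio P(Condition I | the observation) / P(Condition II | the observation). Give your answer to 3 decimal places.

The posterior odds equal the prior odds times the likelihood ratio: (π_i/π_j)·(f_i(x)/f_j(x)).
Evaluate each component's likelihood at the observed value:
  f_I = 0.0183387
  f_II = 0.00676455
  f_III = 0.000583308
  f_IV = 4.13343e-06
Odds = (0.34/0.36) × (0.0183387/0.00676455) = 0.944444 × 2.711 ≈ 2.560

2.560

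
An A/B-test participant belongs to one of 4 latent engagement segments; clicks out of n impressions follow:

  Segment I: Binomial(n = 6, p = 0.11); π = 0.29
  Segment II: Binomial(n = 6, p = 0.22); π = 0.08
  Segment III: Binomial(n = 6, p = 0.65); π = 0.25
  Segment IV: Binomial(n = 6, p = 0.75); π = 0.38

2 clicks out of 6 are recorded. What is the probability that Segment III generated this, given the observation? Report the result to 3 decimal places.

The responsibility of component k is w_k f_k(x) divided by Σ_j w_j f_j(x).
Component likelihoods at x = 2 clicks out of 6:
  p_I = C(6,2)·0.11^2·0.89^4 = 15·0.0121·0.627422 = 0.113877
  p_II = C(6,2)·0.22^2·0.78^4 = 15·0.0484·0.370151 = 0.268729
  p_III = C(6,2)·0.65^2·0.35^4 = 15·0.4225·0.0150062 = 0.0951021
  p_IV = C(6,2)·0.75^2·0.25^4 = 15·0.5625·0.00390625 = 0.032959
Unnormalised posteriors:
  w_I·p_I = 0.29 × 0.113877 = 0.0330244
  w_II·p_II = 0.08 × 0.268729 = 0.0214983
  w_III·p_III = 0.25 × 0.0951021 = 0.0237755
  w_IV·p_IV = 0.38 × 0.032959 = 0.0125244
Sum: 0.0330244 + 0.0214983 + 0.0237755 + 0.0125244 = 0.0908227
So the posterior for Segment III is 0.0237755 / 0.0908227 ≈ 0.262.

0.262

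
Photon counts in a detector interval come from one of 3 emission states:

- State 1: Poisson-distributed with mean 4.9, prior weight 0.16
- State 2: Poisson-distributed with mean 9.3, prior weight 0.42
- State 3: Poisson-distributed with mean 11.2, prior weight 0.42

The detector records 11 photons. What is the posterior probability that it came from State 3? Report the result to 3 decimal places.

Posterior ∝ prior × likelihood, so P(k | x) ∝ π_k f_k(x); normalise over all components.
Evaluate each component's likelihood at the observed value:
  p_1 = 0.00729387
  p_2 = 0.10309
  p_3 = 0.119164
Multiply by the mixture weights:
  π_1·p_1 = 0.16 × 0.00729387 = 0.00116702
  π_2·p_2 = 0.42 × 0.10309 = 0.0432979
  π_3·p_3 = 0.42 × 0.119164 = 0.0500488
Evidence: 0.00116702 + 0.0432979 + 0.0500488 = 0.0945138
So the posterior for State 3 is 0.0500488 / 0.0945138 ≈ 0.530.

0.530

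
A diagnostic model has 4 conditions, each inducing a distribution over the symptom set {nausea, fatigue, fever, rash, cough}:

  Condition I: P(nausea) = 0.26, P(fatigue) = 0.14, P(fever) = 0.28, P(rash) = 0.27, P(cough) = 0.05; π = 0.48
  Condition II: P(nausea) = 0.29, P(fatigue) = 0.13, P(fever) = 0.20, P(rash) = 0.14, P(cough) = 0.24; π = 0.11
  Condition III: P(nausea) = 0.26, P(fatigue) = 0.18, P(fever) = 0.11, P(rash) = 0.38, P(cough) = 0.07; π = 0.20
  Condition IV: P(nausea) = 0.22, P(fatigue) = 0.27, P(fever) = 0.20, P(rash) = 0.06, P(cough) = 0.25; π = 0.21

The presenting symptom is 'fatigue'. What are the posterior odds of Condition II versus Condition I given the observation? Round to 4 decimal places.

Posterior odds = (π_i f_i(x)) / (π_j f_j(x)); the normalising sum cancels.
Evaluate each component's likelihood at the observed value:
  p_I = P(fatigue | comp) = 0.14
  p_II = P(fatigue | comp) = 0.13
  p_III = P(fatigue | comp) = 0.18
  p_IV = P(fatigue | comp) = 0.27
Posterior odds = (π_II·p_II) / (π_I·p_I) = (0.11·0.13) / (0.48·0.14) = 0.0143 / 0.0672 ≈ 0.2128

0.2128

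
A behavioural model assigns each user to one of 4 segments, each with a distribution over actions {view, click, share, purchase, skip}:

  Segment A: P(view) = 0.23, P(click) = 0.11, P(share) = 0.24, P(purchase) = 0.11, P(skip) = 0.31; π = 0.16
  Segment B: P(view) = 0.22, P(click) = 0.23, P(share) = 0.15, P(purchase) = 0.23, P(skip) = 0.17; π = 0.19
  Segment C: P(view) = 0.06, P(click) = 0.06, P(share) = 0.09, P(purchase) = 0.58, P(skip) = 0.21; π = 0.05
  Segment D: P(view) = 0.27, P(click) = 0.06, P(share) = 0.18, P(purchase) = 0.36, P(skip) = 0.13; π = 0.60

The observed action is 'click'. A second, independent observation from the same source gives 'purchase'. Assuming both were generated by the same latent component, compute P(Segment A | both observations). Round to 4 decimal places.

0.0725

P(component k | x) = w_k·f_k(x) / marginal(x), where marginal(x) = Σ_j w_j·f_j(x).
Since both observations come from the same component, the likelihood for component k is f_k(x₁)·f_k(x₂).
  L_A = [P(click | comp) = 0.11] × [0.11] = 0.0121
  L_B = [P(click | comp) = 0.23] × [0.23] = 0.0529
  L_C = [P(click | comp) = 0.06] × [0.58] = 0.0348
  L_D = [P(click | comp) = 0.06] × [0.36] = 0.0216
Multiply by the mixture weights:
  w_A·L_A = 0.16 × 0.0121 = 0.001936
  w_B·L_B = 0.19 × 0.0529 = 0.010051
  w_C·L_C = 0.05 × 0.0348 = 0.00174
  w_D·L_D = 0.60 × 0.0216 = 0.01296
Normaliser: 0.001936 + 0.010051 + 0.00174 + 0.01296 = 0.026687
So the posterior for Segment A is 0.001936 / 0.026687 ≈ 0.0725.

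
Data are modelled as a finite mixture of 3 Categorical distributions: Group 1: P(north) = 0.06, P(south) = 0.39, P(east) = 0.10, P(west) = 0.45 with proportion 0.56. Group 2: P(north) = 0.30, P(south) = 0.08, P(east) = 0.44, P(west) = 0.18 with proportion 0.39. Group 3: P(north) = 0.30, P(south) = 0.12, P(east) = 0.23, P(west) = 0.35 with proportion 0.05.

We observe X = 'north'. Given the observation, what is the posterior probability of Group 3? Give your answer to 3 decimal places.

0.091

By Bayes' theorem, P(k | x) = w_k f_k(x) / Σ_j w_j f_j(x).
Categorical probabilities:
  p_1 = 0.06
  p_2 = 0.3
  p_3 = 0.3
Weight by the priors:
  w_1·p_1 = 0.56 × 0.06 = 0.0336
  w_2·p_2 = 0.39 × 0.3 = 0.117
  w_3·p_3 = 0.05 × 0.3 = 0.015
Denominator: 0.0336 + 0.117 + 0.015 = 0.1656
Responsibility of Group 3: 0.015 / 0.1656 ≈ 0.091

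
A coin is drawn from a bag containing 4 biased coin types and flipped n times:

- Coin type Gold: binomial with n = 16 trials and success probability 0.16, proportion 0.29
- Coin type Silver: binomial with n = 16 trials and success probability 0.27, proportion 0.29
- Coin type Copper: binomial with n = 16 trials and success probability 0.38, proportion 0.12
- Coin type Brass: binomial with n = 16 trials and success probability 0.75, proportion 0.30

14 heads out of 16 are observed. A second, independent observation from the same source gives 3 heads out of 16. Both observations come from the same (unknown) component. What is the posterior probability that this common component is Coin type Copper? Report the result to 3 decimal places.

Apply Bayes' rule: the posterior for each component is proportional to its prior times its likelihood at x.
Since both observations come from the same component, the likelihood for component k is f_k(x₁)·f_k(x₂).
  f_Gold = [6.10126e-10] × [0.237782] = 1.45077e-10
  f_Silver = [6.99713e-07] × [0.184279] = 1.28943e-07
  f_Copper = [6.03858e-05] × [0.0614654] = 3.71164e-06
  f_Brass = [0.133635] × [3.5204e-06] = 4.70447e-07
Prior × likelihood for each component:
  π_Gold·f_Gold = 0.29 × 1.45077e-10 = 4.20723e-11
  π_Silver·f_Silver = 0.29 × 1.28943e-07 = 3.73933e-08
  π_Copper·f_Copper = 0.12 × 3.71164e-06 = 4.45397e-07
  π_Brass·f_Brass = 0.30 × 4.70447e-07 = 1.41134e-07
Denominator: 4.20723e-11 + 3.73933e-08 + 4.45397e-07 + 1.41134e-07 = 6.23966e-07
So the posterior for Coin type Copper is 4.45397e-07 / 6.23966e-07 ≈ 0.714.

0.714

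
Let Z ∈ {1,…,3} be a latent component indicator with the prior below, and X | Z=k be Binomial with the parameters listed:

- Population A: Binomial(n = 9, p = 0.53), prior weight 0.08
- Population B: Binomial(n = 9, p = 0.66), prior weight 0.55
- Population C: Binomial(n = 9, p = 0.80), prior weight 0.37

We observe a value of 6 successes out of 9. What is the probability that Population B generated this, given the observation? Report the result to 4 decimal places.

Apply Bayes' rule: the posterior for each component is proportional to its prior times its likelihood at x.
Evaluate each component's likelihood at the observed value:
  f_A = C(9,6)·0.53^6·0.47^3 = 84·0.0221644·0.103823 = 0.193298
  f_B = C(9,6)·0.66^6·0.34^3 = 84·0.082654·0.039304 = 0.272885
  f_C = C(9,6)·0.80^6·0.20^3 = 84·0.262144·0.008 = 0.176161
Weight by the priors:
  P(Z=A)·f_A = 0.08 × 0.193298 = 0.0154639
  P(Z=B)·f_B = 0.55 × 0.272885 = 0.150087
  P(Z=C)·f_C = 0.37 × 0.176161 = 0.0651795
Sum: 0.0154639 + 0.150087 + 0.0651795 = 0.23073
P(Population B | data) = 0.150087 / 0.23073 ≈ 0.6505

0.6505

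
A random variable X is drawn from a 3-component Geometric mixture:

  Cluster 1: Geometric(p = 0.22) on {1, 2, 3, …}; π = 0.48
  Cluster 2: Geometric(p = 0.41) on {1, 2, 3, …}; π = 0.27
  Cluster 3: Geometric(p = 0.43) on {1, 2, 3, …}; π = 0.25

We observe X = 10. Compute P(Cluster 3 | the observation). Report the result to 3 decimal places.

Apply Bayes' rule: the posterior for each component is proportional to its prior times its likelihood at x.
Geometric probabilities:
  L_1 = 0.0235112
  L_2 = 0.00355183
  L_3 = 0.00273113
Unnormalised posteriors:
  π_1·L_1 = 0.48 × 0.0235112 = 0.0112854
  π_2·L_2 = 0.27 × 0.00355183 = 0.000958994
  π_3·L_3 = 0.25 × 0.00273113 = 0.000682782
Marginal: 0.0112854 + 0.000958994 + 0.000682782 = 0.0129271
So the posterior for Cluster 3 is 0.000682782 / 0.0129271 ≈ 0.053.

0.053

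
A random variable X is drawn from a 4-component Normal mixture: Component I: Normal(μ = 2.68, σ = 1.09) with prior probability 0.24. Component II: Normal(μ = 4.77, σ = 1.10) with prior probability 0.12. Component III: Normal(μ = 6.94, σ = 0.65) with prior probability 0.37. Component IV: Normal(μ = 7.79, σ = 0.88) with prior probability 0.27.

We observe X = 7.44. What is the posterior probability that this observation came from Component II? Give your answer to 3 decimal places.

0.008

By Bayes' theorem, P(k | x) = π_k f_k(x) / Σ_j π_j f_j(x).
Component likelihoods at x = 7.44:
  p_I = (1/(1.09·√(2π)))·exp(−(7.44−2.68)²/(2·1.09²)) = 0.366002·exp(-9.53522) = 2.64477e-05
  p_II = (1/(1.10·√(2π)))·exp(−(7.44−4.77)²/(2·1.10²)) = 0.362675·exp(-2.94583) = 0.0190617
  p_III = (1/(0.65·√(2π)))·exp(−(7.44−6.94)²/(2·0.65²)) = 0.613757·exp(-0.29586) = 0.45657
  p_IV = (1/(0.88·√(2π)))·exp(−(7.44−7.79)²/(2·0.88²)) = 0.453344·exp(-0.07909) = 0.418868
Weight by the priors:
  π_I·p_I = 0.24 × 2.64477e-05 = 6.34745e-06
  π_II·p_II = 0.12 × 0.0190617 = 0.0022874
  π_III·p_III = 0.37 × 0.45657 = 0.168931
  π_IV·p_IV = 0.27 × 0.418868 = 0.113094
Evidence: 6.34745e-06 + 0.0022874 + 0.168931 + 0.113094 = 0.284319
P(Component II | the observation) = 0.0022874 / 0.284319 ≈ 0.008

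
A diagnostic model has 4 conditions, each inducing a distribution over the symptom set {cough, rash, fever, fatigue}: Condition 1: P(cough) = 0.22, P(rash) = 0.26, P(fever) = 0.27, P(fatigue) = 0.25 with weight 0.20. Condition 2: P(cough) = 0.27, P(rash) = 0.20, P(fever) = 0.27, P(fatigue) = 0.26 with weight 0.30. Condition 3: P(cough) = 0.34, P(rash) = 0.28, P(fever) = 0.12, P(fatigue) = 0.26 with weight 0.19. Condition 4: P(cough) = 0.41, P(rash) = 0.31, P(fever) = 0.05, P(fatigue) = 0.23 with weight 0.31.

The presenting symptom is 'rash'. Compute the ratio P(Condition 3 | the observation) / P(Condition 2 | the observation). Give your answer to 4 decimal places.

0.8867

Only the two components matter; the odds are (π_i f_i(x)) / (π_j f_j(x)).
Categorical probabilities:
  f_1 = P(rash | comp) = 0.26
  f_2 = P(rash | comp) = 0.20
  f_3 = P(rash | comp) = 0.28
  f_4 = P(rash | comp) = 0.31
Posterior odds = (π_3·f_3) / (π_2·f_2) = (0.19·0.28) / (0.30·0.2) = 0.0532 / 0.06 ≈ 0.8867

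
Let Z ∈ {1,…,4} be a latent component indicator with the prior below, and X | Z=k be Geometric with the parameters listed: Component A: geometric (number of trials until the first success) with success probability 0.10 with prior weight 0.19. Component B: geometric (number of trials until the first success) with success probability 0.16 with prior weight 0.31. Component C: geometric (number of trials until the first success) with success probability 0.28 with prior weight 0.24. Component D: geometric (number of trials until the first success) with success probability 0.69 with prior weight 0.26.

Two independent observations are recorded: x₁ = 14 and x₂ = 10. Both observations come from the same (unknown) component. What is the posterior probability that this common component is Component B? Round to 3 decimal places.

0.460

By Bayes' theorem, P(k | x) = w_k f_k(x) / Σ_j w_j f_j(x).
Since both observations come from the same component, the likelihood for component k is f_k(x₁)·f_k(x₂).
  L_A = [0.0254187] × [0.038742] = 0.000984771
  L_B = [0.0165863] × [0.0333145] = 0.000552566
  L_C = [0.00391274] × [0.0145596] = 5.6968e-05
  L_D = [1.68481e-07] × [1.82433e-05] = 3.07366e-12
Multiply by the mixture weights:
  w_A·L_A = 0.19 × 0.000984771 = 0.000187106
  w_B·L_B = 0.31 × 0.000552566 = 0.000171295
  w_C·L_C = 0.24 × 5.6968e-05 = 1.36723e-05
  w_D·L_D = 0.26 × 3.07366e-12 = 7.99151e-13
Marginal: 0.000187106 + 0.000171295 + 1.36723e-05 + 7.99151e-13 = 0.000372074
So the posterior for Component B is 0.000171295 / 0.000372074 ≈ 0.460.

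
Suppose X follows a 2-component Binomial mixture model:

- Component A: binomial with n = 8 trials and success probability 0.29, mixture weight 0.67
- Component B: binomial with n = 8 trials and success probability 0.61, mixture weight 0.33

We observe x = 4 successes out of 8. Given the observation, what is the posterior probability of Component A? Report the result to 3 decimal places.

0.533

By Bayes' theorem, P(k | x) = P(Z=k) f_k(x) / Σ_j P(Z=j) f_j(x).
Binomial probabilities:
  L_A = C(8,4)·0.29^4·0.71^4 = 70·0.00707281·0.254117 = 0.125812
  L_B = C(8,4)·0.61^4·0.39^4 = 70·0.138458·0.0231344 = 0.224221
Weight by the priors:
  P(Z=A)·L_A = 0.67 × 0.125812 = 0.0842943
  P(Z=B)·L_B = 0.33 × 0.224221 = 0.0739928
Marginal: 0.0842943 + 0.0739928 = 0.158287
Responsibility of Component A: 0.0842943 / 0.158287 ≈ 0.533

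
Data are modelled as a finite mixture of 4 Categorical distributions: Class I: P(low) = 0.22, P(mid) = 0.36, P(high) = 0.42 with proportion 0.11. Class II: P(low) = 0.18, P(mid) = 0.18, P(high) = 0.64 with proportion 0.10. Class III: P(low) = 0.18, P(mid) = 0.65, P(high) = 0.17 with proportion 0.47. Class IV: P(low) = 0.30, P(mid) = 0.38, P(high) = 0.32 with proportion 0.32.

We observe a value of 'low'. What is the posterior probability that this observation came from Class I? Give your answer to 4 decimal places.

By Bayes' theorem, P(k | x) = w_k f_k(x) / Σ_j w_j f_j(x).
Component likelihoods at x = 'low':
  p_I = 0.22
  p_II = 0.18
  p_III = 0.18
  p_IV = 0.3
Weight by the priors:
  w_I·p_I = 0.11 × 0.22 = 0.0242
  w_II·p_II = 0.10 × 0.18 = 0.018
  w_III·p_III = 0.47 × 0.18 = 0.0846
  w_IV·p_IV = 0.32 × 0.3 = 0.096
Evidence: 0.0242 + 0.018 + 0.0846 + 0.096 = 0.2228
P(Class I | x) ≈ 0.1086

0.1086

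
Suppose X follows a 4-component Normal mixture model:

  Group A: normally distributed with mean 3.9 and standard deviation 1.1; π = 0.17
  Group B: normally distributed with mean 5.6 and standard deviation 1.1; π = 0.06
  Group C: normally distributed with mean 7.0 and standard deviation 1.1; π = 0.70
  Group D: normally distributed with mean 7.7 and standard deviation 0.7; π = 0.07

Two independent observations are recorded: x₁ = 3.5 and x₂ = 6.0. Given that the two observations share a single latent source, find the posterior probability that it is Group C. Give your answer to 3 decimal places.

0.078

The responsibility of component k is π_k f_k(x) divided by Σ_j π_j f_j(x).
Since both observations come from the same component, the likelihood for component k is f_k(x₁)·f_k(x₂).
  f_A = [(1/(1.1·√(2π)))·exp(−(3.5−3.9)²/(2·1.1²)) = 0.362675·exp(-0.06612) = 0.339472] × [0.0586268] = 0.0199022
  f_B = [(1/(1.1·√(2π)))·exp(−(3.5−5.6)²/(2·1.1²)) = 0.362675·exp(-1.82231) = 0.0586268] × [0.339472] = 0.0199022
  f_C = [(1/(1.1·√(2π)))·exp(−(3.5−7.0)²/(2·1.1²)) = 0.362675·exp(-5.06198) = 0.00229681] × [0.239915] = 0.00055104
  f_D = [(1/(0.7·√(2π)))·exp(−(3.5−7.7)²/(2·0.7²)) = 0.569918·exp(-18.00000) = 8.67983e-09] × [0.0298598] = 2.59178e-10
Multiply by the mixture weights:
  π_A·f_A = 0.17 × 0.0199022 = 0.00338337
  π_B·f_B = 0.06 × 0.0199022 = 0.00119413
  π_C·f_C = 0.70 × 0.00055104 = 0.000385728
  π_D·f_D = 0.07 × 2.59178e-10 = 1.81424e-11
Sum: 0.00338337 + 0.00119413 + 0.000385728 + 1.81424e-11 = 0.00496322
Responsibility of Group C: 0.000385728 / 0.00496322 ≈ 0.078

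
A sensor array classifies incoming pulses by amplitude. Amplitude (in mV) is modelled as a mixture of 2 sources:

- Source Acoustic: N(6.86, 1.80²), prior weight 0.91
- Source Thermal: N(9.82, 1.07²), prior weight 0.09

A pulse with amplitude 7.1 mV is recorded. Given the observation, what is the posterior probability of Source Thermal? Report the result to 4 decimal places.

By Bayes' theorem, P(k | x) = w_k f_k(x) / Σ_j w_j f_j(x).
Evaluate each component's likelihood at the observed value:
  f_Acoustic = (1/(1.80·√(2π)))·exp(−(7.1−6.86)²/(2·1.80²)) = 0.221635·exp(-0.00889) = 0.219673
  f_Thermal = (1/(1.07·√(2π)))·exp(−(7.1−9.82)²/(2·1.07²)) = 0.372843·exp(-3.23102) = 0.0147336
Multiply by the mixture weights:
  w_Acoustic·f_Acoustic = 0.91 × 0.219673 = 0.199903
  w_Thermal·f_Thermal = 0.09 × 0.0147336 = 0.00132603
Normaliser: 0.199903 + 0.00132603 = 0.201229
P(Source Thermal | the observation) ≈ 0.0066

0.0066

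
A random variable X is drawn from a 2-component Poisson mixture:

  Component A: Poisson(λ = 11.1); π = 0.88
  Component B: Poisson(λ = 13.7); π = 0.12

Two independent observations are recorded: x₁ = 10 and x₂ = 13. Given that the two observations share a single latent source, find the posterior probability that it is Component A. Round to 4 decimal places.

0.9131

Apply Bayes' rule: the posterior for each component is proportional to its prior times its likelihood at x.
Since both observations come from the same component, the likelihood for component k is f_k(x₁)·f_k(x₂).
  L_A = [0.118249] × [0.0942431] = 0.0111442
  L_B = [0.0720457] × [0.107957] = 0.00777787
Unnormalised posteriors:
  P(Z=A)·L_A = 0.88 × 0.0111442 = 0.00980687
  P(Z=B)·L_B = 0.12 × 0.00777787 = 0.000933345
Denominator: 0.00980687 + 0.000933345 = 0.0107402
P(Component A | x₁,x₂) = 0.00980687 / 0.0107402 ≈ 0.9131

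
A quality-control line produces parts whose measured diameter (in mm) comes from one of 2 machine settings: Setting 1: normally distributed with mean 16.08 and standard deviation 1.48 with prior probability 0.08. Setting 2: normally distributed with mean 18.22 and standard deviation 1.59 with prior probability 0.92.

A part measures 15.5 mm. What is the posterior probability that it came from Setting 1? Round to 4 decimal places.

The responsibility of component k is π_k f_k(x) divided by Σ_j π_j f_j(x).
Normal densities:
  f_1 = 0.249631
  f_2 = 0.0580816
Unnormalised posteriors:
  π_1·f_1 = 0.08 × 0.249631 = 0.0199705
  π_2·f_2 = 0.92 × 0.0580816 = 0.0534351
Denominator: 0.0199705 + 0.0534351 = 0.0734056
P(Setting 1 | data) = 0.0199705 / 0.0734056 ≈ 0.2721

0.2721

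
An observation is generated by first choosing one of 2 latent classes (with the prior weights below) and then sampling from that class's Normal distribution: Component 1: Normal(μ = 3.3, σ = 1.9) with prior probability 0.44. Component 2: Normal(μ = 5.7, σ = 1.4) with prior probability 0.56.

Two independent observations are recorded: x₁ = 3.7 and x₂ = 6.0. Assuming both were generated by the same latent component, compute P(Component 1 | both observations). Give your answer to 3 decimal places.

0.301

Posterior ∝ prior × likelihood, so P(k | x) ∝ π_k f_k(x); normalise over all components.
Since both observations come from the same component, the likelihood for component k is f_k(x₁)·f_k(x₂).
  p_1 = [0.205368] × [0.0764982] = 0.0157103
  p_2 = [0.102713] × [0.278491] = 0.0286046
Weight by the priors:
  π_1·p_1 = 0.44 × 0.0157103 = 0.00691252
  π_2·p_2 = 0.56 × 0.0286046 = 0.0160186
Normaliser: 0.00691252 + 0.0160186 = 0.0229311
P(Component 1 | data) = 0.00691252 / 0.0229311 ≈ 0.301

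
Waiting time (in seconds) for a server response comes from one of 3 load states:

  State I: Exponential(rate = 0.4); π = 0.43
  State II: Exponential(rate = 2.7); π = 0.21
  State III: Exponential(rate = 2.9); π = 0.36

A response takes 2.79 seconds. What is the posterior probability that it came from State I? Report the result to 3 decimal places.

0.989

The responsibility of component k is w_k f_k(x) divided by Σ_j w_j f_j(x).
Component likelihoods at x = 2.79 seconds:
  p_I = 0.4·e^(−0.4·2.79) = 0.4·e^(−1.1160) = 0.131035
  p_II = 2.7·e^(−2.7·2.79) = 2.7·e^(−7.5330) = 0.00144485
  p_III = 2.9·e^(−2.9·2.79) = 2.9·e^(−8.0910) = 0.000888222
Unnormalised posteriors:
  w_I·p_I = 0.43 × 0.131035 = 0.0563451
  w_II·p_II = 0.21 × 0.00144485 = 0.000303419
  w_III·p_III = 0.36 × 0.000888222 = 0.00031976
Denominator: 0.0563451 + 0.000303419 + 0.00031976 = 0.0569682
P(State I | x) ≈ 0.989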